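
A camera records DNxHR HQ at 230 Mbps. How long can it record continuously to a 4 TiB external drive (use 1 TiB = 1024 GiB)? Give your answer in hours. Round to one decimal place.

42.5 hours

Capacity: 4 TiB = 35,184,372 Mb.
Recording time: 35,184,372 / 230.000 = 152,976 s ≈ 42.5 hours.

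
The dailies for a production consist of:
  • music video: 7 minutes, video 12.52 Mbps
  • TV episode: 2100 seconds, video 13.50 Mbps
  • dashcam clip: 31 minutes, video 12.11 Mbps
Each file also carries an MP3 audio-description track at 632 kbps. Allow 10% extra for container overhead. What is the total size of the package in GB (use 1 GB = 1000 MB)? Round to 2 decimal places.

8.10 GB

Audio: 632 kbps = 0.632 Mbps.
music video: 13.152 Mbps × 420 s × 1.10 = 6076.2 Mb
TV episode: 14.132 Mbps × 2100 s × 1.10 = 32644.9 Mb
dashcam clip: 12.742 Mbps × 1860 s × 1.10 = 26070.1 Mb
Total: 64791.3 Mb = 8098.9 MB.
= 8.099 GB.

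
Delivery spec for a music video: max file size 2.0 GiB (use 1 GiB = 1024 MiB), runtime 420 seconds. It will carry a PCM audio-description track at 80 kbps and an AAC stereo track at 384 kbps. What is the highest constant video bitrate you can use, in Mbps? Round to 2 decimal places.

Budget: 2.0 GiB = 17179.9 Mb.
Total bitrate budget: 17179.9 Mb / 420 s = 40.904 Mbps.
Audio total: 80 + 384 = 464 kbps = 0.464 Mbps.
Video: 40.904 − 0.464 = 40.440 Mbps.

40.44 Mbps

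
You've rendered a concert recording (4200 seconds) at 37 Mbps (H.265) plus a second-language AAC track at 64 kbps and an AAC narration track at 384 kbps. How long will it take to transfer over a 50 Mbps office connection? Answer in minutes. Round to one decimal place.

Audio total: 64 + 384 = 448 kbps = 0.448 Mbps.
Total bitrate: 37.448 Mbps.
File: 37.448 Mbps × 4200 s = 157281.6 Mb.
At 50 Mbps: 157281.6 / 50 = 3145.6 s ≈ 52.4 minutes.

52.4 minutes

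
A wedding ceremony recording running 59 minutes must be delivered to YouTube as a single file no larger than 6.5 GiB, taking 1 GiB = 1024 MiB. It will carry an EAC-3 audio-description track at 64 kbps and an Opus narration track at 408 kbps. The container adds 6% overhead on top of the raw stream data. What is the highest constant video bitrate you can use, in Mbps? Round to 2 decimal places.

14.41 Mbps

Budget: 6.5 GiB = 55834.6 Mb.
Stream payload after overhead: 55834.6 / 1.06 = 52674.1 Mb.
59 min = 3540 s
Total bitrate budget: 52674.1 Mb / 3540 s = 14.880 Mbps.
Audio total: 64 + 408 = 472 kbps = 0.472 Mbps.
Video: 14.880 − 0.472 = 14.408 Mbps.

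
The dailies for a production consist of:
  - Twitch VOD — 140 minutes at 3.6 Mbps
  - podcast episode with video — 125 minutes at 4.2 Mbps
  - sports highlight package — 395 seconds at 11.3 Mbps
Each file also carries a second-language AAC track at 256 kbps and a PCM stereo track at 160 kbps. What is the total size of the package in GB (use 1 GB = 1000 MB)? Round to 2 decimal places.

Audio total: 256 + 160 = 416 kbps = 0.416 Mbps.
Twitch VOD: 4.016 Mbps × 8400 s = 33734.4 Mb
podcast episode with video: 4.616 Mbps × 7500 s = 34620.0 Mb
sports highlight package: 11.716 Mbps × 395 s = 4627.8 Mb
Total: 72982.2 Mb = 9122.8 MB.
= 9.123 GB.

9.12 GB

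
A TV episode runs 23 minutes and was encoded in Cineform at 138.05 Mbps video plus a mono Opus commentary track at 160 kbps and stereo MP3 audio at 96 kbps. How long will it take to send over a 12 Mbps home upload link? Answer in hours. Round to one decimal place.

23 min = 1380 s
Audio total: 160 + 96 = 256 kbps = 0.256 Mbps.
Total bitrate: 138.306 Mbps.
File: 138.306 Mbps × 1380 s = 190862.3 Mb.
At 12 Mbps: 190862.3 / 12 = 15905.2 s ≈ 4.42 hours.

4.4 hours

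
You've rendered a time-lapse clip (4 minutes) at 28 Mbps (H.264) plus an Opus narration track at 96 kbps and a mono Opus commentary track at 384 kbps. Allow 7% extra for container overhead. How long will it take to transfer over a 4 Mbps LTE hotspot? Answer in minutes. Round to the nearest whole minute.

30 minutes

4 min = 240 s
Audio total: 96 + 384 = 480 kbps = 0.480 Mbps.
Total bitrate: 28.480 Mbps.
File: 28.480 Mbps × 240 s = 6835.2 Mb.
With 7% container overhead: ×1.07. → 7313.7 Mb.
At 4 Mbps: 7313.7 / 4 = 1828.4 s ≈ 30.5 minutes.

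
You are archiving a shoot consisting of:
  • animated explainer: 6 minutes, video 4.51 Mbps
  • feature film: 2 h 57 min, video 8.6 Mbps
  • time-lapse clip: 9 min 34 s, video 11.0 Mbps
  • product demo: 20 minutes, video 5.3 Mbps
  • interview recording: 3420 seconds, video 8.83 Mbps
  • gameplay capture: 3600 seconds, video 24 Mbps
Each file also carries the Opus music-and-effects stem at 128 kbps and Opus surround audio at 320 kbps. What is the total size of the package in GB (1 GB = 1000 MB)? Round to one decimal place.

28.9 GB

Audio total: 128 + 320 = 448 kbps = 0.448 Mbps.
animated explainer: 4.958 Mbps × 360 s = 1784.9 Mb
feature film: 9.048 Mbps × 10620 s = 96089.8 Mb
time-lapse clip: 11.448 Mbps × 574 s = 6571.2 Mb
product demo: 5.748 Mbps × 1200 s = 6897.6 Mb
interview recording: 9.278 Mbps × 3420 s = 31730.8 Mb
gameplay capture: 24.448 Mbps × 3600 s = 88012.8 Mb
Total: 231087.0 Mb = 28885.9 MB.
= 28.89 GB.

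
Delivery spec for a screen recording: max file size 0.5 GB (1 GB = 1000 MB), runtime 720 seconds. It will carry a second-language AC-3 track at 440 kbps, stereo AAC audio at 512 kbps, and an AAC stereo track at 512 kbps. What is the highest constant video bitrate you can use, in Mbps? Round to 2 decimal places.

4.09 Mbps

Budget: 0.5 GB = 4000.0 Mb.
Total bitrate budget: 4000.0 Mb / 720 s = 5.556 Mbps.
Audio total: 440 + 512 + 512 = 1464 kbps = 1.464 Mbps.
Video: 5.556 − 1.464 = 4.092 Mbps.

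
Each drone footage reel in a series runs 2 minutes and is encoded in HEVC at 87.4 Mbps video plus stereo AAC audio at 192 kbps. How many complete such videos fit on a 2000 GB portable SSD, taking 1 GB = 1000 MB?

2 min = 120 s
Audio: 192 kbps = 0.192 Mbps.
Total bitrate: 87.592 Mbps.
Per item: 87.592 Mbps × 120 s = 10,511 Mb = 1,314 MB.
Capacity: 2000 GB = 16,000,000 Mb; 1522.21 items → 1522 complete.

1522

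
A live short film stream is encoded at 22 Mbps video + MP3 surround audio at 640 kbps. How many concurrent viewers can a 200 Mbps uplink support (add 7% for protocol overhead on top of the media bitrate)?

8

Audio: 640 kbps = 0.640 Mbps.
Per-viewer media rate: 22.640 Mbps.
On the wire with 7% overhead: 24.225 Mbps.
200 Mbps = 200.0 Mbps; 200.0 / 24.225 = 8.26 → 8 viewers.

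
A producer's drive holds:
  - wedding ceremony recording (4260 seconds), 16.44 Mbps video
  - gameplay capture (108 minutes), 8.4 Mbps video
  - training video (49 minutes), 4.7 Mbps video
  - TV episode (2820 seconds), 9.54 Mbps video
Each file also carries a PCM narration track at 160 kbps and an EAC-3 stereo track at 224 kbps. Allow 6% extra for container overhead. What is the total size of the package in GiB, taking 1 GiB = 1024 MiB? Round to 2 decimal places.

21.17 GiB

Audio total: 160 + 224 = 384 kbps = 0.384 Mbps.
wedding ceremony recording: 16.824 Mbps × 4260 s × 1.06 = 75970.5 Mb
gameplay capture: 8.784 Mbps × 6480 s × 1.06 = 60335.5 Mb
training video: 5.084 Mbps × 2940 s × 1.06 = 15843.8 Mb
TV episode: 9.924 Mbps × 2820 s × 1.06 = 29664.8 Mb
Total: 181814.6 Mb = 22726.8 MB.
= 21.17 GiB.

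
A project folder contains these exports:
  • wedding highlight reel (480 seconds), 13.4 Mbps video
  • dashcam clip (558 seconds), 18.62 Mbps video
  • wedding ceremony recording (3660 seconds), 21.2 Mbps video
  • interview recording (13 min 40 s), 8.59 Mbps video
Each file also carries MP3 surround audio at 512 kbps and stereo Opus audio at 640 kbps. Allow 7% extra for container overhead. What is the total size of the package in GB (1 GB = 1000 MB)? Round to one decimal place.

14.4 GB

Audio total: 512 + 640 = 1152 kbps = 1.152 Mbps.
wedding highlight reel: 14.552 Mbps × 480 s × 1.07 = 7473.9 Mb
dashcam clip: 19.772 Mbps × 558 s × 1.07 = 11805.1 Mb
wedding ceremony recording: 22.352 Mbps × 3660 s × 1.07 = 87534.9 Mb
interview recording: 9.742 Mbps × 820 s × 1.07 = 8547.6 Mb
Total: 115361.5 Mb = 14420.2 MB.
= 14.42 GB.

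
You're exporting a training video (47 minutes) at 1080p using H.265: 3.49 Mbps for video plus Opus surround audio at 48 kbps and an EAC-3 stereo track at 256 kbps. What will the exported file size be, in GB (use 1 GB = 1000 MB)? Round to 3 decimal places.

1.337 GB

47 min = 2820 s
Audio total: 48 + 256 = 304 kbps = 0.304 Mbps.
Total bitrate: 3.49 + 0.304 = 3.794 Mbps.
Stream data: 3.794 Mbps × 2820 s = 10699.1 Mb.
10,699 Mb ÷ 8 = 1,337 MB → 1.337 GB.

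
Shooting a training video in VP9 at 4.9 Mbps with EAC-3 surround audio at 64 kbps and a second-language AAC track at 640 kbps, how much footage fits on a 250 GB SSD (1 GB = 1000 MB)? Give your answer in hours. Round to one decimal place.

99.1 hours

Audio total: 64 + 640 = 704 kbps = 0.704 Mbps.
Total bitrate: 4.9 + 0.704 = 5.604 Mbps.
Capacity: 250 GB = 2,000,000 Mb.
Recording time: 2,000,000 / 5.604 = 356,888 s ≈ 99.1 hours.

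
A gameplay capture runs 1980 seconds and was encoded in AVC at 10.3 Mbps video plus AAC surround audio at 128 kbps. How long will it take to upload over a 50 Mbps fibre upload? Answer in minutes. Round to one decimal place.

6.9 minutes

Audio: 128 kbps = 0.128 Mbps.
Total bitrate: 10.428 Mbps.
File: 10.428 Mbps × 1980 s = 20647.4 Mb.
At 50 Mbps: 20647.4 / 50 = 412.9 s ≈ 6.88 minutes.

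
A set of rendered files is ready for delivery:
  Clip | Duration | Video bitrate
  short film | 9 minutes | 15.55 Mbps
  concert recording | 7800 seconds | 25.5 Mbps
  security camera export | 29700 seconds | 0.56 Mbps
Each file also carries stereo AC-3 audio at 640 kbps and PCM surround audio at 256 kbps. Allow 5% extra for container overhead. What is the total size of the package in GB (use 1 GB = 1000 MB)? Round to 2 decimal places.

33.86 GB

Audio total: 640 + 256 = 896 kbps = 0.896 Mbps.
short film: 16.446 Mbps × 540 s × 1.05 = 9324.9 Mb
concert recording: 26.396 Mbps × 7800 s × 1.05 = 216183.2 Mb
security camera export: 1.456 Mbps × 29700 s × 1.05 = 45405.4 Mb
Total: 270913.5 Mb = 33864.2 MB.
= 33.86 GB.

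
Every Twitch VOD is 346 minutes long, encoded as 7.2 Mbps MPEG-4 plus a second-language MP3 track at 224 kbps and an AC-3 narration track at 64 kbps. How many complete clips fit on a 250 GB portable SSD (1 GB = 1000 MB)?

12

346 min = 20760 s
Audio total: 224 + 64 = 288 kbps = 0.288 Mbps.
Total bitrate: 7.488 Mbps.
Per item: 7.488 Mbps × 20760 s = 155,451 Mb = 19,431 MB.
Capacity: 250 GB = 2,000,000 Mb; 12.87 items → 12 complete.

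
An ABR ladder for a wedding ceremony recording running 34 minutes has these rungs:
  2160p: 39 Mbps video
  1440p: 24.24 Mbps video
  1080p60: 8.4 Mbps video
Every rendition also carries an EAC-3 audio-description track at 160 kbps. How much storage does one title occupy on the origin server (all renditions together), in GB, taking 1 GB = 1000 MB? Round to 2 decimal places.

18.39 GB

34 min = 2040 s
Audio: 160 kbps = 0.160 Mbps.
Sum of rendition bitrates: (39+0.160) + (24.24+0.160) + (8.4+0.160) = 72.120 Mbps.
× 2040 s = 147,125 Mb = 18,391 MB = 18.39 GB.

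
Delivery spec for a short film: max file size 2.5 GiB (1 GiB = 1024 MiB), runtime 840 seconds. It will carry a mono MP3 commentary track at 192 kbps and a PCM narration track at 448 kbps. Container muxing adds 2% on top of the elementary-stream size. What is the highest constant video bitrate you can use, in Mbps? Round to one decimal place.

24.4 Mbps

Budget: 2.5 GiB = 21474.8 Mb.
Stream payload after overhead: 21474.8 / 1.02 = 21053.8 Mb.
Total bitrate budget: 21053.8 Mb / 840 s = 25.064 Mbps.
Audio total: 192 + 448 = 640 kbps = 0.640 Mbps.
Video: 25.064 − 0.640 = 24.424 Mbps.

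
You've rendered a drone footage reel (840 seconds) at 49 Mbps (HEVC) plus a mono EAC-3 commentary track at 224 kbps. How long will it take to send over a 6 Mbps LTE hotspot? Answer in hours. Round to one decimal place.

Audio: 224 kbps = 0.224 Mbps.
Total bitrate: 49.224 Mbps.
File: 49.224 Mbps × 840 s = 41348.2 Mb.
At 6 Mbps: 41348.2 / 6 = 6891.4 s ≈ 1.91 hours.

1.9 hours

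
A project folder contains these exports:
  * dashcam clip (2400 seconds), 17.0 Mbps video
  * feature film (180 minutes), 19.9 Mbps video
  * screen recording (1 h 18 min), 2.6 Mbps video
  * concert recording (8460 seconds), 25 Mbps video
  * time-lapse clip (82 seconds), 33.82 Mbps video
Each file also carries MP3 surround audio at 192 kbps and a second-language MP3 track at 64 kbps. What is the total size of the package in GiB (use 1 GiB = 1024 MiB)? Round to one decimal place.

Audio total: 192 + 64 = 256 kbps = 0.256 Mbps.
dashcam clip: 17.256 Mbps × 2400 s = 41414.4 Mb
feature film: 20.156 Mbps × 10800 s = 217684.8 Mb
screen recording: 2.856 Mbps × 4680 s = 13366.1 Mb
concert recording: 25.256 Mbps × 8460 s = 213665.8 Mb
time-lapse clip: 34.076 Mbps × 82 s = 2794.2 Mb
Total: 488925.3 Mb = 61115.7 MB.
= 56.92 GiB.

56.9 GiB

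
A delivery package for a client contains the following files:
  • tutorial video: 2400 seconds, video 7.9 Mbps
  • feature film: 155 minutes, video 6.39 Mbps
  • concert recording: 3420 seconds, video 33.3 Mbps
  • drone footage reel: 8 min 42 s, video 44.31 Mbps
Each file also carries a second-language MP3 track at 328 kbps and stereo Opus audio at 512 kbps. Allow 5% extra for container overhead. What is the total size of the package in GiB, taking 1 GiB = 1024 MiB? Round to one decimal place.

27.9 GiB

Audio total: 328 + 512 = 840 kbps = 0.840 Mbps.
tutorial video: 8.740 Mbps × 2400 s × 1.05 = 22024.8 Mb
feature film: 7.230 Mbps × 9300 s × 1.05 = 70600.9 Mb
concert recording: 34.140 Mbps × 3420 s × 1.05 = 122596.7 Mb
drone footage reel: 45.150 Mbps × 522 s × 1.05 = 24746.7 Mb
Total: 239969.2 Mb = 29996.2 MB.
= 27.94 GiB.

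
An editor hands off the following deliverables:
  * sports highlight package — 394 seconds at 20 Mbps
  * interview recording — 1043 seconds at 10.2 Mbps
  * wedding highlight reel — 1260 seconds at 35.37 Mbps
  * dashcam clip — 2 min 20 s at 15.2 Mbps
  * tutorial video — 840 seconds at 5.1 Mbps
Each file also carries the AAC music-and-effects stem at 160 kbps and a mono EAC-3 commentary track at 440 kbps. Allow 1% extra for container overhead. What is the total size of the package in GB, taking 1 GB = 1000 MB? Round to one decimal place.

9.1 GB

Audio total: 160 + 440 = 600 kbps = 0.600 Mbps.
sports highlight package: 20.600 Mbps × 394 s × 1.01 = 8197.6 Mb
interview recording: 10.800 Mbps × 1043 s × 1.01 = 11377.0 Mb
wedding highlight reel: 35.970 Mbps × 1260 s × 1.01 = 45775.4 Mb
dashcam clip: 15.800 Mbps × 140 s × 1.01 = 2234.1 Mb
tutorial video: 5.700 Mbps × 840 s × 1.01 = 4835.9 Mb
Total: 72420.0 Mb = 9052.5 MB.
= 9.053 GB.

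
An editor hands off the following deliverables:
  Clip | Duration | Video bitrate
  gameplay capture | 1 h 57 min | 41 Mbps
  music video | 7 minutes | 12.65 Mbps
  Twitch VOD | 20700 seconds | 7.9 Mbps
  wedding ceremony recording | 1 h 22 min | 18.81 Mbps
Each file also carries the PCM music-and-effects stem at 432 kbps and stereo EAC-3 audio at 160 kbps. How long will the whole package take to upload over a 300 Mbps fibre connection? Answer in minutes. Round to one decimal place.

31.6 minutes

Audio total: 432 + 160 = 592 kbps = 0.592 Mbps.
gameplay capture: 41.592 Mbps × 7020 s = 291975.8 Mb
music video: 13.242 Mbps × 420 s = 5561.6 Mb
Twitch VOD: 8.492 Mbps × 20700 s = 175784.4 Mb
wedding ceremony recording: 19.402 Mbps × 4920 s = 95457.8 Mb
Total: 568779.7 Mb = 71097.5 MB.
At 300 Mbps: 568779.7 / 300 = 1896 s ≈ 31.6 minutes.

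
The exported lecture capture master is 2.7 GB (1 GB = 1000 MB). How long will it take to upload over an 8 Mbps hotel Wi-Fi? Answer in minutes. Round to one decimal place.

45.0 minutes

File: 2.7 GB = 21600.0 Mb.
At 8 Mbps: 21600.0 / 8 = 2700.0 s ≈ 45 minutes.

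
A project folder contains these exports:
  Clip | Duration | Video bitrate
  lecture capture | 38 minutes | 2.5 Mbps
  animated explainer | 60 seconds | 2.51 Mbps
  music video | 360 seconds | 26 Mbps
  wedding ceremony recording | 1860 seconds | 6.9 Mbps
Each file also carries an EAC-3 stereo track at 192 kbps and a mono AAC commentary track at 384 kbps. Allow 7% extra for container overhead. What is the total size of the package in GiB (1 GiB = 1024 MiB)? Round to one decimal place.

Audio total: 192 + 384 = 576 kbps = 0.576 Mbps.
lecture capture: 3.076 Mbps × 2280 s × 1.07 = 7504.2 Mb
animated explainer: 3.086 Mbps × 60 s × 1.07 = 198.1 Mb
music video: 26.576 Mbps × 360 s × 1.07 = 10237.1 Mb
wedding ceremony recording: 7.476 Mbps × 1860 s × 1.07 = 14878.7 Mb
Total: 32818.1 Mb = 4102.3 MB.
= 3.821 GiB.

3.8 GiB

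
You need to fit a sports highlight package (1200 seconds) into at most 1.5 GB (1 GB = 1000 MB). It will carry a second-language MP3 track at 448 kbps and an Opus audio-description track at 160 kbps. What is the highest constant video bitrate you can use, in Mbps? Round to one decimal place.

9.4 Mbps

Budget: 1.5 GB = 12000.0 Mb.
Total bitrate budget: 12000.0 Mb / 1200 s = 10.000 Mbps.
Audio total: 448 + 160 = 608 kbps = 0.608 Mbps.
Video: 10.000 − 0.608 = 9.392 Mbps.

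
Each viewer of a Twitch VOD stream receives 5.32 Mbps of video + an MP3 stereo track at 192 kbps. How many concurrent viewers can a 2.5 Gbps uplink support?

453

Audio: 192 kbps = 0.192 Mbps.
Per-viewer media rate: 5.512 Mbps.
2.5 Gbps = 2,500 Mbps; 2,500 / 5.512 = 453.56 → 453 viewers.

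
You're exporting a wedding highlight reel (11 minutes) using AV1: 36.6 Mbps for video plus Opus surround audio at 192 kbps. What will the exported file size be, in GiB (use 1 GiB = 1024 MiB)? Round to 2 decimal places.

2.83 GiB

11 min = 660 s
Audio: 192 kbps = 0.192 Mbps.
Total bitrate: 36.6 + 0.192 = 36.792 Mbps.
Stream data: 36.792 Mbps × 660 s = 24282.7 Mb.
24,283 Mb = 3,035,340,000 bytes ÷ 1,073,741,824 = 2.827 GiB.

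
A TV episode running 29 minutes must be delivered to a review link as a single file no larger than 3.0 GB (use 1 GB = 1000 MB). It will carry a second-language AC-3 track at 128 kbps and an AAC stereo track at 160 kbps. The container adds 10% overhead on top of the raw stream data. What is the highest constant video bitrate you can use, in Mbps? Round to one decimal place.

Budget: 3.0 GB = 24000.0 Mb.
Stream payload after overhead: 24000.0 / 1.10 = 21818.2 Mb.
29 min = 1740 s
Total bitrate budget: 21818.2 Mb / 1740 s = 12.539 Mbps.
Audio total: 128 + 160 = 288 kbps = 0.288 Mbps.
Video: 12.539 − 0.288 = 12.251 Mbps.

12.3 Mbps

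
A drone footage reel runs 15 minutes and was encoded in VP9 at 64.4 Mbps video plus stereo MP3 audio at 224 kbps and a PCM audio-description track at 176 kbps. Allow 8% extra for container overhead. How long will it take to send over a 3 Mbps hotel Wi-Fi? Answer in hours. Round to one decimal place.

15 min = 900 s
Audio total: 224 + 176 = 400 kbps = 0.400 Mbps.
Total bitrate: 64.800 Mbps.
File: 64.800 Mbps × 900 s = 58320.0 Mb.
With 8% container overhead: ×1.08. → 62985.6 Mb.
At 3 Mbps: 62985.6 / 3 = 20995.2 s ≈ 5.83 hours.

5.8 hours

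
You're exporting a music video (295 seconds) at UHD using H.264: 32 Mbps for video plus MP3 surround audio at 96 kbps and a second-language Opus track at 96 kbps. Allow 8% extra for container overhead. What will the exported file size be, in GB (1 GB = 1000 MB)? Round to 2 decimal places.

Audio total: 96 + 96 = 192 kbps = 0.192 Mbps.
Total bitrate: 32 + 0.192 = 32.192 Mbps.
Stream data: 32.192 Mbps × 295 s = 9496.6 Mb.
With 8% container overhead: ×1.08.
10,256 Mb ÷ 8 = 1,282 MB → 1.282 GB.

1.28 GB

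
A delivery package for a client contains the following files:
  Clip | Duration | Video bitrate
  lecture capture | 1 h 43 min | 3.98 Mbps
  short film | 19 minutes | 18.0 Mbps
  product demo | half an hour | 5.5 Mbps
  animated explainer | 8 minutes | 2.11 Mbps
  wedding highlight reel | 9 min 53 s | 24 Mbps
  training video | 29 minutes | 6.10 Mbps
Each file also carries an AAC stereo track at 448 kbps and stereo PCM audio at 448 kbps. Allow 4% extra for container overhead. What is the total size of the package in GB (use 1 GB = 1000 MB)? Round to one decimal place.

Audio total: 448 + 448 = 896 kbps = 0.896 Mbps.
lecture capture: 4.876 Mbps × 6180 s × 1.04 = 31339.0 Mb
short film: 18.896 Mbps × 1140 s × 1.04 = 22403.1 Mb
product demo: 6.396 Mbps × 1800 s × 1.04 = 11973.3 Mb
animated explainer: 3.006 Mbps × 480 s × 1.04 = 1500.6 Mb
wedding highlight reel: 24.896 Mbps × 593 s × 1.04 = 15353.9 Mb
training video: 6.996 Mbps × 1740 s × 1.04 = 12660.0 Mb
Total: 95229.9 Mb = 11903.7 MB.
= 11.90 GB.

11.9 GB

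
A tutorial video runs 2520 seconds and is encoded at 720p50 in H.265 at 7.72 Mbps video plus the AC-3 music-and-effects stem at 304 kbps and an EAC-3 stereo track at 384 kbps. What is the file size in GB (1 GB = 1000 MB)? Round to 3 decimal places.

Audio total: 304 + 384 = 688 kbps = 0.688 Mbps.
Total bitrate: 7.72 + 0.688 = 8.408 Mbps.
Stream data: 8.408 Mbps × 2520 s = 21188.2 Mb.
21,188 Mb ÷ 8 = 2,649 MB → 2.649 GB.

2.649 GB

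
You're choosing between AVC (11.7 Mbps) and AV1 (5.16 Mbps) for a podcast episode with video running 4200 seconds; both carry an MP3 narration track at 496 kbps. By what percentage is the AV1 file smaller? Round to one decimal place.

53.6%

Audio: 496 kbps = 0.496 Mbps.
AVC: 12.196 Mbps × 4200 s = 51223.2 Mb = 6.403 GB.
AV1: 5.656 Mbps × 4200 s = 23755.2 Mb = 2.969 GB.
Reduction: (1 − 2.969/6.403) × 100 = 53.62%.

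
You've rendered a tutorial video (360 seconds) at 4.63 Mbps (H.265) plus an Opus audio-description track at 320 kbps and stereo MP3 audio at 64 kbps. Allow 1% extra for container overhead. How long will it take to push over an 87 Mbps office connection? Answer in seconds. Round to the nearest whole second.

Audio total: 320 + 64 = 384 kbps = 0.384 Mbps.
Total bitrate: 5.014 Mbps.
File: 5.014 Mbps × 360 s = 1805.0 Mb.
With 1% container overhead: ×1.01. → 1823.1 Mb.
At 87 Mbps: 1823.1 / 87 = 21.0 s ≈ 21 seconds.

21 seconds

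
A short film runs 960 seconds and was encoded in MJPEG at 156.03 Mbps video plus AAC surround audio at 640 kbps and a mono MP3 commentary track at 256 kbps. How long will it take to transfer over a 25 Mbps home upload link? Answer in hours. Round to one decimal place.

1.7 hours

Audio total: 640 + 256 = 896 kbps = 0.896 Mbps.
Total bitrate: 156.926 Mbps.
File: 156.926 Mbps × 960 s = 150649.0 Mb.
At 25 Mbps: 150649.0 / 25 = 6026.0 s ≈ 1.67 hours.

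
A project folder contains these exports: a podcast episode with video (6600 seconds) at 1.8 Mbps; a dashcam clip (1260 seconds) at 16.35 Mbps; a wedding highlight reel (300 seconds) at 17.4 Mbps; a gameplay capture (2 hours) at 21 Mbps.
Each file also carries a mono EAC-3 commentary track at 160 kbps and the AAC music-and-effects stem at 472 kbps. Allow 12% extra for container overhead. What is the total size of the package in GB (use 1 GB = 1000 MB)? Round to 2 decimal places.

27.81 GB

Audio total: 160 + 472 = 632 kbps = 0.632 Mbps.
podcast episode with video: 2.432 Mbps × 6600 s × 1.12 = 17977.3 Mb
dashcam clip: 16.982 Mbps × 1260 s × 1.12 = 23965.0 Mb
wedding highlight reel: 18.032 Mbps × 300 s × 1.12 = 6058.8 Mb
gameplay capture: 21.632 Mbps × 7200 s × 1.12 = 174440.4 Mb
Total: 222441.5 Mb = 27805.2 MB.
= 27.81 GB.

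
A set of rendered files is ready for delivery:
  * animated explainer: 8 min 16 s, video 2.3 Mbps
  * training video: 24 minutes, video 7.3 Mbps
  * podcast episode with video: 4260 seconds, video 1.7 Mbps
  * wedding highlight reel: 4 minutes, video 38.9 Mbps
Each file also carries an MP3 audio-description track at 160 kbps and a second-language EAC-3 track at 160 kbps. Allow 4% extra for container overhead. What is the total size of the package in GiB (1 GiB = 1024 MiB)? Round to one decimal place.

Audio total: 160 + 160 = 320 kbps = 0.320 Mbps.
animated explainer: 2.620 Mbps × 496 s × 1.04 = 1351.5 Mb
training video: 7.620 Mbps × 1440 s × 1.04 = 11411.7 Mb
podcast episode with video: 2.020 Mbps × 4260 s × 1.04 = 8949.4 Mb
wedding highlight reel: 39.220 Mbps × 240 s × 1.04 = 9789.3 Mb
Total: 31501.9 Mb = 3937.7 MB.
= 3.667 GiB.

3.7 GiB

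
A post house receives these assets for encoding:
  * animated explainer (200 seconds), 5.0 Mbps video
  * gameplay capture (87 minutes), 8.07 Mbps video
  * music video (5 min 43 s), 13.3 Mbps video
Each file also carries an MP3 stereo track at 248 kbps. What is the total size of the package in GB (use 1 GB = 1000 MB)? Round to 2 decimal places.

6.14 GB

Audio: 248 kbps = 0.248 Mbps.
animated explainer: 5.248 Mbps × 200 s = 1049.6 Mb
gameplay capture: 8.318 Mbps × 5220 s = 43420.0 Mb
music video: 13.548 Mbps × 343 s = 4647.0 Mb
Total: 49116.5 Mb = 6139.6 MB.
= 6.140 GB.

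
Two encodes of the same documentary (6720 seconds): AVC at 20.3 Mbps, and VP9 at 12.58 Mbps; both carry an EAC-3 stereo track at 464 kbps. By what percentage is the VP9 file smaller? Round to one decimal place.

37.2%

Audio: 464 kbps = 0.464 Mbps.
AVC: 20.764 Mbps × 6720 s = 139534.1 Mb = 16.244 GiB.
VP9: 13.044 Mbps × 6720 s = 87655.7 Mb = 10.204 GiB.
Reduction: (1 − 10.204/16.244) × 100 = 37.18%.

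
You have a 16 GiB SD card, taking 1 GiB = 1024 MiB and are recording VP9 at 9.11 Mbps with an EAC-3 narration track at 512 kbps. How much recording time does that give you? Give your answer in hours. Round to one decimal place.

Audio: 512 kbps = 0.512 Mbps.
Total bitrate: 9.11 + 0.512 = 9.622 Mbps.
Capacity: 16 GiB = 137,439 Mb.
Recording time: 137,439 / 9.622 = 14,284 s ≈ 3.97 hours.

4.0 hours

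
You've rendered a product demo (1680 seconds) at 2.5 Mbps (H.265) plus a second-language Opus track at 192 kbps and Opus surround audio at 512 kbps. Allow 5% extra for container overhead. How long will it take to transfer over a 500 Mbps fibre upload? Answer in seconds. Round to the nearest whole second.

11 seconds

Audio total: 192 + 512 = 704 kbps = 0.704 Mbps.
Total bitrate: 3.204 Mbps.
File: 3.204 Mbps × 1680 s = 5382.7 Mb.
With 5% container overhead: ×1.05. → 5651.9 Mb.
At 500 Mbps: 5651.9 / 500 = 11.3 s ≈ 11.3 seconds.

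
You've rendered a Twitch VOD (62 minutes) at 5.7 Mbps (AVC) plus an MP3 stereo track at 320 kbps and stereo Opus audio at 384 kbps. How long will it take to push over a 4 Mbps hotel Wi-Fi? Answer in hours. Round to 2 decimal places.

1.65 hours

62 min = 3720 s
Audio total: 320 + 384 = 704 kbps = 0.704 Mbps.
Total bitrate: 6.404 Mbps.
File: 6.404 Mbps × 3720 s = 23822.9 Mb.
At 4 Mbps: 23822.9 / 4 = 5955.7 s ≈ 1.65 hours.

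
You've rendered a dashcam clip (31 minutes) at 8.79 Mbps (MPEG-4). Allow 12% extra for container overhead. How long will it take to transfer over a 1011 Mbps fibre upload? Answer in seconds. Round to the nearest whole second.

18 seconds

31 min = 1860 s
File: 8.790 Mbps × 1860 s = 16349.4 Mb.
With 12% container overhead: ×1.12. → 18311.3 Mb.
At 1011 Mbps: 18311.3 / 1011 = 18.1 s ≈ 18.1 seconds.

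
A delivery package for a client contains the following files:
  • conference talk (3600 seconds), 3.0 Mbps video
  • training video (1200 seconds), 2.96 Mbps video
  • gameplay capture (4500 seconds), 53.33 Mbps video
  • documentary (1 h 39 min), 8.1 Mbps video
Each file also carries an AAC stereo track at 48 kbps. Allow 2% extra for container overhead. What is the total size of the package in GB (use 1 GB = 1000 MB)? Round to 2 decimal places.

Audio: 48 kbps = 0.048 Mbps.
conference talk: 3.048 Mbps × 3600 s × 1.02 = 11192.3 Mb
training video: 3.008 Mbps × 1200 s × 1.02 = 3681.8 Mb
gameplay capture: 53.378 Mbps × 4500 s × 1.02 = 245005.0 Mb
documentary: 8.148 Mbps × 5940 s × 1.02 = 49367.1 Mb
Total: 309246.2 Mb = 38655.8 MB.
= 38.66 GB.

38.66 GB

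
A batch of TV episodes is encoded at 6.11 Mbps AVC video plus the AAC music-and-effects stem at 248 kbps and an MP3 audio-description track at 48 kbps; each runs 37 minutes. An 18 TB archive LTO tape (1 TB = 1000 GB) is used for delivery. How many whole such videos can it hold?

10125

37 min = 2220 s
Audio total: 248 + 48 = 296 kbps = 0.296 Mbps.
Total bitrate: 6.406 Mbps.
Per item: 6.406 Mbps × 2220 s = 14,221 Mb = 1,778 MB.
Capacity: 18 TB = 144,000,000 Mb; 10125.64 items → 10125 complete.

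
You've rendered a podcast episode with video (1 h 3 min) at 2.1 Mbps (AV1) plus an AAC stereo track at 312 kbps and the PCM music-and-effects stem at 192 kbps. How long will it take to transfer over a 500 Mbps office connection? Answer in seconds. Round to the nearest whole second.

1 h 3 min = 63 min = 3780 s
Audio total: 312 + 192 = 504 kbps = 0.504 Mbps.
Total bitrate: 2.604 Mbps.
File: 2.604 Mbps × 3780 s = 9843.1 Mb.
At 500 Mbps: 9843.1 / 500 = 19.7 s ≈ 19.7 seconds.

20 seconds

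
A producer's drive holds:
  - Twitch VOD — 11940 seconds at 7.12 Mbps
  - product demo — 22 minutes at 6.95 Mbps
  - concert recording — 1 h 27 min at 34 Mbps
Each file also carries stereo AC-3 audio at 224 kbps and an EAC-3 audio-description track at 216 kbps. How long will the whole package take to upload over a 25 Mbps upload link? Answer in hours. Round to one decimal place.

3.1 hours

Audio total: 224 + 216 = 440 kbps = 0.440 Mbps.
Twitch VOD: 7.560 Mbps × 11940 s = 90266.4 Mb
product demo: 7.390 Mbps × 1320 s = 9754.8 Mb
concert recording: 34.440 Mbps × 5220 s = 179776.8 Mb
Total: 279798.0 Mb = 34974.8 MB.
At 25 Mbps: 279798.0 / 25 = 11192 s ≈ 3.11 hours.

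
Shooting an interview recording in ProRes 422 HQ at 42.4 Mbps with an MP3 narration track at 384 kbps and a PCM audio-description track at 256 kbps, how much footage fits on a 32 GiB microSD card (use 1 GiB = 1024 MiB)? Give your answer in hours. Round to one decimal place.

Audio total: 384 + 256 = 640 kbps = 0.640 Mbps.
Total bitrate: 42.4 + 0.640 = 43.040 Mbps.
Capacity: 32 GiB = 274,878 Mb.
Recording time: 274,878 / 43.040 = 6,387 s ≈ 1.77 hours.

1.8 hours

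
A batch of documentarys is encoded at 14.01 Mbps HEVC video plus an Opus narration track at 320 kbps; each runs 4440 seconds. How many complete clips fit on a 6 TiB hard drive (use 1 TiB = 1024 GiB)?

829

Audio: 320 kbps = 0.320 Mbps.
Total bitrate: 14.330 Mbps.
Per item: 14.330 Mbps × 4440 s = 63,625 Mb = 7,953 MB.
Capacity: 6 TiB = 52,776,558 Mb; 829.49 items → 829 complete.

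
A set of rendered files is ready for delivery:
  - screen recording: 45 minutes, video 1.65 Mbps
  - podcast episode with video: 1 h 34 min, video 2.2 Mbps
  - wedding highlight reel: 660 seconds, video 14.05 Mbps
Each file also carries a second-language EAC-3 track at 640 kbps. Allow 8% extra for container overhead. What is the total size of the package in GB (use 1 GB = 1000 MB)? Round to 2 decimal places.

Audio: 640 kbps = 0.640 Mbps.
screen recording: 2.290 Mbps × 2700 s × 1.08 = 6677.6 Mb
podcast episode with video: 2.840 Mbps × 5640 s × 1.08 = 17299.0 Mb
wedding highlight reel: 14.690 Mbps × 660 s × 1.08 = 10471.0 Mb
Total: 34447.7 Mb = 4306.0 MB.
= 4.306 GB.

4.31 GB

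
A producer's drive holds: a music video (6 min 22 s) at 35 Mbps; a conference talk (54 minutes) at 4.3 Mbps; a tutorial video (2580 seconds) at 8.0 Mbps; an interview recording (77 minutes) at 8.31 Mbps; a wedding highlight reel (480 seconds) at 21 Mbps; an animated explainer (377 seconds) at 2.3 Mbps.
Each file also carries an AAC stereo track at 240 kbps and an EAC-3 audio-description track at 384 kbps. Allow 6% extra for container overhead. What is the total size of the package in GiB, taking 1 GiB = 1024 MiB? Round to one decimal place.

12.9 GiB

Audio total: 240 + 384 = 624 kbps = 0.624 Mbps.
music video: 35.624 Mbps × 382 s × 1.06 = 14424.9 Mb
conference talk: 4.924 Mbps × 3240 s × 1.06 = 16911.0 Mb
tutorial video: 8.624 Mbps × 2580 s × 1.06 = 23584.9 Mb
interview recording: 8.934 Mbps × 4620 s × 1.06 = 43751.6 Mb
wedding highlight reel: 21.624 Mbps × 480 s × 1.06 = 11002.3 Mb
animated explainer: 2.924 Mbps × 377 s × 1.06 = 1168.5 Mb
Total: 110843.1 Mb = 13855.4 MB.
= 12.90 GiB.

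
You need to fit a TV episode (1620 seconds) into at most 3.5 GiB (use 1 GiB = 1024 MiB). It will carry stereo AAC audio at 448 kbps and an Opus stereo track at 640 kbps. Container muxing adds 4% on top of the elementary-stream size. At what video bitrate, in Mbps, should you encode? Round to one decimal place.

16.8 Mbps

Budget: 3.5 GiB = 30064.8 Mb.
Stream payload after overhead: 30064.8 / 1.04 = 28908.4 Mb.
Total bitrate budget: 28908.4 Mb / 1620 s = 17.845 Mbps.
Audio total: 448 + 640 = 1088 kbps = 1.088 Mbps.
Video: 17.845 − 1.088 = 16.757 Mbps.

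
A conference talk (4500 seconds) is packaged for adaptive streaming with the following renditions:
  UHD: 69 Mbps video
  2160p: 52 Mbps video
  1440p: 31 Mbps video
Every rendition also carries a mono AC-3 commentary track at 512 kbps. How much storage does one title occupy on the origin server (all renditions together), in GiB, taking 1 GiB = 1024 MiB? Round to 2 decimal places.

Audio: 512 kbps = 0.512 Mbps.
Sum of rendition bitrates: (69+0.512) + (52+0.512) + (31+0.512) = 153.536 Mbps.
× 4500 s = 690,912 Mb = 86,364 MB = 80.43 GiB.

80.43 GiB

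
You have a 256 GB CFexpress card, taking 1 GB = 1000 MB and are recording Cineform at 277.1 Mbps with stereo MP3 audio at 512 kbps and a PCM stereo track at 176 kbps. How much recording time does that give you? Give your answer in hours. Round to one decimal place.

2.0 hours

Audio total: 512 + 176 = 688 kbps = 0.688 Mbps.
Total bitrate: 277.1 + 0.688 = 277.788 Mbps.
Capacity: 256 GB = 2,048,000 Mb.
Recording time: 2,048,000 / 277.788 = 7,373 s ≈ 2.05 hours.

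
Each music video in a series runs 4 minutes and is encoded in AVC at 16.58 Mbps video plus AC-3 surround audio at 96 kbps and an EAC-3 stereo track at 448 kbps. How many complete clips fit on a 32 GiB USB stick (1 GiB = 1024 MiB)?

66

4 min = 240 s
Audio total: 96 + 448 = 544 kbps = 0.544 Mbps.
Total bitrate: 17.124 Mbps.
Per item: 17.124 Mbps × 240 s = 4,110 Mb = 513.7 MB.
Capacity: 32 GiB = 274,878 Mb; 66.88 items → 66 complete.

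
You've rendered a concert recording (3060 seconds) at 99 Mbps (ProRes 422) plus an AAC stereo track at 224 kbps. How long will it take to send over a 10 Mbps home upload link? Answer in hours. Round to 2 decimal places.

Audio: 224 kbps = 0.224 Mbps.
Total bitrate: 99.224 Mbps.
File: 99.224 Mbps × 3060 s = 303625.4 Mb.
At 10 Mbps: 303625.4 / 10 = 30362.5 s ≈ 8.43 hours.

8.43 hours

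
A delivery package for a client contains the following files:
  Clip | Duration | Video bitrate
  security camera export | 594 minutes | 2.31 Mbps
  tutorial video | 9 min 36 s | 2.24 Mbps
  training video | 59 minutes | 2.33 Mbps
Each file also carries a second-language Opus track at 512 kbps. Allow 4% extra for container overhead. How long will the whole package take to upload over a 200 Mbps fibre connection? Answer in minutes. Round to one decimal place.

Audio: 512 kbps = 0.512 Mbps.
security camera export: 2.822 Mbps × 35640 s × 1.04 = 104599.1 Mb
tutorial video: 2.752 Mbps × 576 s × 1.04 = 1648.6 Mb
training video: 2.842 Mbps × 3540 s × 1.04 = 10463.1 Mb
Total: 116710.8 Mb = 14588.8 MB.
At 200 Mbps: 116710.8 / 200 = 584 s ≈ 9.73 minutes.

9.7 minutes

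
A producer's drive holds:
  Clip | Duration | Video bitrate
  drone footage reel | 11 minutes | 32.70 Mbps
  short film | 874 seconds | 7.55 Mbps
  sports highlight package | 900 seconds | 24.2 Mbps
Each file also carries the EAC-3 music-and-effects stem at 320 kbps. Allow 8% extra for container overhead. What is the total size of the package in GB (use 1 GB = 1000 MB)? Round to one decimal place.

Audio: 320 kbps = 0.320 Mbps.
drone footage reel: 33.020 Mbps × 660 s × 1.08 = 23536.7 Mb
short film: 7.870 Mbps × 874 s × 1.08 = 7428.7 Mb
sports highlight package: 24.520 Mbps × 900 s × 1.08 = 23833.4 Mb
Total: 54798.7 Mb = 6849.8 MB.
= 6.850 GB.

6.8 GB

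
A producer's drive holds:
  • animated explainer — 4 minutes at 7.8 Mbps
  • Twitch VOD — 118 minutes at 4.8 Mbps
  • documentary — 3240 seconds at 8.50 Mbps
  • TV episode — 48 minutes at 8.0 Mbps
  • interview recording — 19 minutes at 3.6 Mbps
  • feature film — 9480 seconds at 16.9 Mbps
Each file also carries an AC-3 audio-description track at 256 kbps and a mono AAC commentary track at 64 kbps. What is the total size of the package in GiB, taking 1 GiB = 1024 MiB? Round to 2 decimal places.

30.09 GiB

Audio total: 256 + 64 = 320 kbps = 0.320 Mbps.
animated explainer: 8.120 Mbps × 240 s = 1948.8 Mb
Twitch VOD: 5.120 Mbps × 7080 s = 36249.6 Mb
documentary: 8.820 Mbps × 3240 s = 28576.8 Mb
TV episode: 8.320 Mbps × 2880 s = 23961.6 Mb
interview recording: 3.920 Mbps × 1140 s = 4468.8 Mb
feature film: 17.220 Mbps × 9480 s = 163245.6 Mb
Total: 258451.2 Mb = 32306.4 MB.
= 30.09 GiB.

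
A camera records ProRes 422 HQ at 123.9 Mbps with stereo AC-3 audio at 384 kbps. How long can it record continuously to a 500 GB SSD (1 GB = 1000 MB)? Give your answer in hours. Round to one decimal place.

8.9 hours

Audio: 384 kbps = 0.384 Mbps.
Total bitrate: 123.9 + 0.384 = 124.284 Mbps.
Capacity: 500 GB = 4,000,000 Mb.
Recording time: 4,000,000 / 124.284 = 32,184 s ≈ 8.94 hours.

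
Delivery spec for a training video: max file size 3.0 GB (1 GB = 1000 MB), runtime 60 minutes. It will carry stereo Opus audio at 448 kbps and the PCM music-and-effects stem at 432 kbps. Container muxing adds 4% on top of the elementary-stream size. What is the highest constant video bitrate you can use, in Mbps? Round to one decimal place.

Budget: 3.0 GB = 24000.0 Mb.
Stream payload after overhead: 24000.0 / 1.04 = 23076.9 Mb.
60 min = 3600 s
Total bitrate budget: 23076.9 Mb / 3600 s = 6.410 Mbps.
Audio total: 448 + 432 = 880 kbps = 0.880 Mbps.
Video: 6.410 − 0.880 = 5.530 Mbps.

5.5 Mbps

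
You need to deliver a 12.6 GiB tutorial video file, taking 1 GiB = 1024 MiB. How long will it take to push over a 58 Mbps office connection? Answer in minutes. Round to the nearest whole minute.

File: 12.6 GiB = 108233.2 Mb.
At 58 Mbps: 108233.2 / 58 = 1866.1 s ≈ 31.1 minutes.

31 minutes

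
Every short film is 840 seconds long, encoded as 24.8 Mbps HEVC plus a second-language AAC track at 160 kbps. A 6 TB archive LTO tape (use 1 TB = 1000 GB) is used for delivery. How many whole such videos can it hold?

2289

Audio: 160 kbps = 0.160 Mbps.
Total bitrate: 24.960 Mbps.
Per item: 24.960 Mbps × 840 s = 20,966 Mb = 2,621 MB.
Capacity: 6 TB = 48,000,000 Mb; 2289.38 items → 2289 complete.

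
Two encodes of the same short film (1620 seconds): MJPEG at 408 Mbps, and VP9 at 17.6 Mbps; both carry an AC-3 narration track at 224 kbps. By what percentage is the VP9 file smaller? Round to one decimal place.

Audio: 224 kbps = 0.224 Mbps.
MJPEG: 408.224 Mbps × 1620 s = 661322.9 Mb = 82.665 GB.
VP9: 17.824 Mbps × 1620 s = 28874.9 Mb = 3.609 GB.
Reduction: (1 − 3.609/82.665) × 100 = 95.63%.

95.6%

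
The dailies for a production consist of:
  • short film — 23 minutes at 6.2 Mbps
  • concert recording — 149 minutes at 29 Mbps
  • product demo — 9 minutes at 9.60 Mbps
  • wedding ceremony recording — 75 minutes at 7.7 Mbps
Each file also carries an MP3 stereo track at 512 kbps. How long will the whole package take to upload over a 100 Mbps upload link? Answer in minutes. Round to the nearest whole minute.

Audio: 512 kbps = 0.512 Mbps.
short film: 6.712 Mbps × 1380 s = 9262.6 Mb
concert recording: 29.512 Mbps × 8940 s = 263837.3 Mb
product demo: 10.112 Mbps × 540 s = 5460.5 Mb
wedding ceremony recording: 8.212 Mbps × 4500 s = 36954.0 Mb
Total: 315514.3 Mb = 39439.3 MB.
At 100 Mbps: 315514.3 / 100 = 3155 s ≈ 52.6 minutes.

53 minutes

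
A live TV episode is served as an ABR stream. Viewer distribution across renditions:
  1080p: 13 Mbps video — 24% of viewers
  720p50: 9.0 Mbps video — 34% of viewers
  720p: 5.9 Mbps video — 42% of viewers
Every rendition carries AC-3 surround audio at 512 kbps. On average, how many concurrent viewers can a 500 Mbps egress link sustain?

Audio: 512 kbps = 0.512 Mbps.
Average per-viewer bitrate: 0.24×13.512 + 0.34×9.512 + 0.42×6.412 = 9.170 Mbps.
500 Mbps = 500.0 Mbps; 500.0 / 9.170 = 54.53 → 54.

54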